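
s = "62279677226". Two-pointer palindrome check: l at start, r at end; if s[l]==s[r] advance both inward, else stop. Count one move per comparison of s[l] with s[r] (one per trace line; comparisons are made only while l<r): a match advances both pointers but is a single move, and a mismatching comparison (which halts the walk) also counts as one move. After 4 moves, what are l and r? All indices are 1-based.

l=5, r=7

[1,11] '6'=='6' → l++,r--
[2,10] '2'=='2' → l++,r--
[3,9] '2'=='2' → l++,r--
[4,8] '7'=='7' → l++,r--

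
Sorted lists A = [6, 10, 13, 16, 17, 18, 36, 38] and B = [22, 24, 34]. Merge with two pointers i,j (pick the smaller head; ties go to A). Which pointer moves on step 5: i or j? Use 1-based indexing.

i

i=1 j=1: A[i]=6<=B[j]=22 take 6, i++
i=2 j=1: A[i]=10<=B[j]=22 take 10, i++
i=3 j=1: A[i]=13<=B[j]=22 take 13, i++
i=4 j=1: A[i]=16<=B[j]=22 take 16, i++
i=5 j=1: A[i]=17<=B[j]=22 take 17, i++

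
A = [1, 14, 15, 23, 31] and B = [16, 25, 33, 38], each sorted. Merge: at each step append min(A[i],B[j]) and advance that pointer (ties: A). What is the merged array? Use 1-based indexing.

[1, 14, 15, 16, 23, 25, 31, 33, 38]

i=1 j=1: A[i]=1<=B[j]=16 take 1, i++
i=2 j=1: A[i]=14<=B[j]=16 take 14, i++
i=3 j=1: A[i]=15<=B[j]=16 take 15, i++
i=4 j=1: A[i]=23>B[j]=16 take 16, j++
i=4 j=2: A[i]=23<=B[j]=25 take 23, i++
i=5 j=2: A[i]=31>B[j]=25 take 25, j++
i=5 j=3: A[i]=31<=B[j]=33 take 31, i++
i=6 j=3: A done, take B[j]=33, j++
i=6 j=4: A done, take B[j]=38, j++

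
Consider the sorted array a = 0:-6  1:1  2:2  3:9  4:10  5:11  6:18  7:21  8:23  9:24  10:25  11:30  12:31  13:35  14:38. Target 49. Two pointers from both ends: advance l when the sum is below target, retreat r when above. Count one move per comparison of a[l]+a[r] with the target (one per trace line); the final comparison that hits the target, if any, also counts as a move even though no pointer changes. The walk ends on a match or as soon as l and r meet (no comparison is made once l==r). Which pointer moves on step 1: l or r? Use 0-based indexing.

l

l=0 r=14: -6+38=32 <49, l++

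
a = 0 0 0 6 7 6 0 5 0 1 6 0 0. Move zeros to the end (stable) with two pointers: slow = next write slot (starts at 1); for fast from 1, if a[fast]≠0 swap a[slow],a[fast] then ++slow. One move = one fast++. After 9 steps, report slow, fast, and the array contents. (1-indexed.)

slow=5, fast=10, a=[6, 7, 6, 5, 0, 0, 0, 0, 0, 1, 6, 0, 0]

(s=1,f=1) a[fast]=0 → fast++
(s=1,f=2) a[fast]=0 → fast++
(s=1,f=3) a[fast]=0 → fast++
(s=1,f=4) a[fast]=6≠0 swap→a[1]=6 → slow++,fast++
(s=2,f=5) a[fast]=7≠0 swap→a[2]=7 → slow++,fast++
(s=3,f=6) a[fast]=6≠0 swap→a[3]=6 → slow++,fast++
(s=4,f=7) a[fast]=0 → fast++
(s=4,f=8) a[fast]=5≠0 swap→a[4]=5 → slow++,fast++
(s=5,f=9) a[fast]=0 → fast++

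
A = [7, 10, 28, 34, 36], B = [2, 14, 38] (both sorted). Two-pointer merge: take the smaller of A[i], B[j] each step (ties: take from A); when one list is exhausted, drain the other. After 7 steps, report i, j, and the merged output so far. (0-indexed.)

i=0 j=0: A[i]=7>B[j]=2 take 2, j++
i=0 j=1: A[i]=7<=B[j]=14 take 7, i++
i=1 j=1: A[i]=10<=B[j]=14 take 10, i++
i=2 j=1: A[i]=28>B[j]=14 take 14, j++
i=2 j=2: A[i]=28<=B[j]=38 take 28, i++
i=3 j=2: A[i]=34<=B[j]=38 take 34, i++
i=4 j=2: A[i]=36<=B[j]=38 take 36, i++

i=5, j=2, merged so far=[2, 7, 10, 14, 28, 34, 36]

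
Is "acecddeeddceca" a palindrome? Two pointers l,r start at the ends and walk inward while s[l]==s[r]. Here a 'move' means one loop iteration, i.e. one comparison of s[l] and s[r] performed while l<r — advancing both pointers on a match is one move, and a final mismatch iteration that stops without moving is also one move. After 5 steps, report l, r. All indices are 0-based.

l=0 r=13: 'a'=='a', l++,r--
l=1 r=12: 'c'=='c', l++,r--
l=2 r=11: 'e'=='e', l++,r--
l=3 r=10: 'c'=='c', l++,r--
l=4 r=9: 'd'=='d', l++,r--

l=5, r=8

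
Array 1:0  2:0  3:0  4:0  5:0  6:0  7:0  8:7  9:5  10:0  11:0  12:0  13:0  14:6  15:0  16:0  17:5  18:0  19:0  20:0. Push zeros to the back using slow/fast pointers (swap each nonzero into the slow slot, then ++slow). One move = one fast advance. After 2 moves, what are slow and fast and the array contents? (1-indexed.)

slow=1 fast=1: a[fast]=0, fast++
slow=1 fast=2: a[fast]=0, fast++

slow=1, fast=3, a=[0, 0, 0, 0, 0, 0, 0, 7, 5, 0, 0, 0, 0, 6, 0, 0, 5, 0, 0, 0]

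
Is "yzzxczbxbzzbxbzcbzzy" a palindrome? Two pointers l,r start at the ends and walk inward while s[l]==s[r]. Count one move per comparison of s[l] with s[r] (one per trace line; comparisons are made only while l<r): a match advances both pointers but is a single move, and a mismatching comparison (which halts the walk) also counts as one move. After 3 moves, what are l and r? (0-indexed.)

[0,19] 'y'=='y' → l++,r--
[1,18] 'z'=='z' → l++,r--
[2,17] 'z'=='z' → l++,r--

l=3, r=16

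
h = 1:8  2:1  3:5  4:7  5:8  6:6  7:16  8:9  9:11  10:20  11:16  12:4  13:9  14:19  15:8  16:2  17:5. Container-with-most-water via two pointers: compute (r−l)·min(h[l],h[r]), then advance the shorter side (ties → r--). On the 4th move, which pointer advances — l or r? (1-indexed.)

l

[1,17] min(8,5)*16=80 best=80 * → r--
[1,16] min(8,2)*15=30 best=80 → r--
[1,15] min(8,8)*14=112 best=112 * → r--
[1,14] min(8,19)*13=104 best=112 → l++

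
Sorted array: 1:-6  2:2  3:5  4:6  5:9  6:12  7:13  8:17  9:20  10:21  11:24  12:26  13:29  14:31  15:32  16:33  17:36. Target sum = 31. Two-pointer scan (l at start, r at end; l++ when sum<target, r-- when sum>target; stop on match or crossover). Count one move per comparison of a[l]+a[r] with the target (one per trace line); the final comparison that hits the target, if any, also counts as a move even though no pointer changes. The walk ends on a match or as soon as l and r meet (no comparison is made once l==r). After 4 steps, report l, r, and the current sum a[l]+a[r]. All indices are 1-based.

[1,17] -6+36=30 <31 → l++
[2,17] 2+36=38 >31 → r--
[2,16] 2+33=35 >31 → r--
[2,15] 2+32=34 >31 → r--

l=2, r=14, sum=33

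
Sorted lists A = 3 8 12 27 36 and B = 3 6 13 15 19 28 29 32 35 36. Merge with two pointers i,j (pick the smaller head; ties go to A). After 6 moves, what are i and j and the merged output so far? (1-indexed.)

i=1 j=1: A[i]=3<=B[j]=3 take 3, i++
i=2 j=1: A[i]=8>B[j]=3 take 3, j++
i=2 j=2: A[i]=8>B[j]=6 take 6, j++
i=2 j=3: A[i]=8<=B[j]=13 take 8, i++
i=3 j=3: A[i]=12<=B[j]=13 take 12, i++
i=4 j=3: A[i]=27>B[j]=13 take 13, j++

i=4, j=4, merged so far=[3, 3, 6, 8, 12, 13]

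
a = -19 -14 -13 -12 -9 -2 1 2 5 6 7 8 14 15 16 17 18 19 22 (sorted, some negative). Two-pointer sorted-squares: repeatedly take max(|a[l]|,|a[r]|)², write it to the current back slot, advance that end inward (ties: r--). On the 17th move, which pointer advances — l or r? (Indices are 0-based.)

l=0 r=18: |-19|<=|22| out[18]=484, r--
l=0 r=17: |-19|<=|19| out[17]=361, r--
l=0 r=16: |-19|>|18| out[16]=361, l++
l=1 r=16: |-14|<=|18| out[15]=324, r--
l=1 r=15: |-14|<=|17| out[14]=289, r--
l=1 r=14: |-14|<=|16| out[13]=256, r--
l=1 r=13: |-14|<=|15| out[12]=225, r--
l=1 r=12: |-14|<=|14| out[11]=196, r--
l=1 r=11: |-14|>|8| out[10]=196, l++
l=2 r=11: |-13|>|8| out[9]=169, l++
l=3 r=11: |-12|>|8| out[8]=144, l++
l=4 r=11: |-9|>|8| out[7]=81, l++
l=5 r=11: |-2|<=|8| out[6]=64, r--
l=5 r=10: |-2|<=|7| out[5]=49, r--
l=5 r=9: |-2|<=|6| out[4]=36, r--
l=5 r=8: |-2|<=|5| out[3]=25, r--
l=5 r=7: |-2|<=|2| out[2]=4, r--

r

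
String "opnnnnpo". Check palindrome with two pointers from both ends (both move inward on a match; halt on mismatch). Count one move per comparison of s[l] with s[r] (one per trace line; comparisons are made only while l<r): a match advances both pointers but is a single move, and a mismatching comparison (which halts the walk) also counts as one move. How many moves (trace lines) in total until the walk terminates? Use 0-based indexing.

4 moves

[0,7] 'o'=='o' → l++,r--
[1,6] 'p'=='p' → l++,r--
[2,5] 'n'=='n' → l++,r--
[3,4] 'n'=='n' → l++,r--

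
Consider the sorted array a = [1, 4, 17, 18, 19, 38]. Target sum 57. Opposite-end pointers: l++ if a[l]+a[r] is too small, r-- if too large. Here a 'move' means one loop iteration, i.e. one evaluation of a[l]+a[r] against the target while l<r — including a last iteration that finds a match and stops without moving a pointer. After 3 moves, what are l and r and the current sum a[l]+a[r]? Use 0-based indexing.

l=3, r=5, sum=56

l=0 r=5: 1+38=39 <57, l++
l=1 r=5: 4+38=42 <57, l++
l=2 r=5: 17+38=55 <57, l++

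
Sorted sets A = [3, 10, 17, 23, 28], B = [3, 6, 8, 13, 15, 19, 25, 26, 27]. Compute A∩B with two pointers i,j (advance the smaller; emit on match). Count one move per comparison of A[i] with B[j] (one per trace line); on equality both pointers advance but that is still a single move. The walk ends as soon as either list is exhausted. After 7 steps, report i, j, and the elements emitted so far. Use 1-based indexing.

i=1 j=1: 3==3 emit, i++,j++
i=2 j=2: 10>6, j++
i=2 j=3: 10>8, j++
i=2 j=4: 10<13, i++
i=3 j=4: 17>13, j++
i=3 j=5: 17>15, j++
i=3 j=6: 17<19, i++

i=4, j=6, emitted=[3]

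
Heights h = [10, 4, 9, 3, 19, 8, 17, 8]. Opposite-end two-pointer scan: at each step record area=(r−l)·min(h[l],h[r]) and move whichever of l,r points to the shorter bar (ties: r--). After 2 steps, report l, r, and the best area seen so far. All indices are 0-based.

l=1, r=6, best area=60

l=0 r=7: min(10,8)*7=56 best=56 *, r--
l=0 r=6: min(10,17)*6=60 best=60 *, l++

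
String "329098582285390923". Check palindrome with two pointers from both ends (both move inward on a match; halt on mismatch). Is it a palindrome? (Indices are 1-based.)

l=1 r=18: '3'=='3', l++,r--
l=2 r=17: '2'=='2', l++,r--
l=3 r=16: '9'=='9', l++,r--
l=4 r=15: '0'=='0', l++,r--
l=5 r=14: '9'=='9', l++,r--
l=6 r=13: '8'!='3', stop

not a palindrome (mismatch at 6,13)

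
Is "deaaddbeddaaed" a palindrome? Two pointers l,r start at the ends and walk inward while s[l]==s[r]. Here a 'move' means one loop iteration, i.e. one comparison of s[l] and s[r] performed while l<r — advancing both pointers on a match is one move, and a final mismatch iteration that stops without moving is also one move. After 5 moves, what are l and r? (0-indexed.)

[0,13] 'd'=='d' → l++,r--
[1,12] 'e'=='e' → l++,r--
[2,11] 'a'=='a' → l++,r--
[3,10] 'a'=='a' → l++,r--
[4,9] 'd'=='d' → l++,r--

l=5, r=8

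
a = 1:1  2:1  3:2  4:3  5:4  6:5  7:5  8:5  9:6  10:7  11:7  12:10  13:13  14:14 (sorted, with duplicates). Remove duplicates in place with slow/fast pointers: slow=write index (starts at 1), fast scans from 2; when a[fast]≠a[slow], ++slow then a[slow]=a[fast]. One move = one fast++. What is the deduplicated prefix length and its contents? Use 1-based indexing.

length 10; prefix = [1, 2, 3, 4, 5, 6, 7, 10, 13, 14]

(s=1,f=2) a[fast]=1=a[slow] dup → fast++
(s=1,f=3) a[fast]=2≠a[slow]=1 write a[2]=2 → slow++,fast++
(s=2,f=4) a[fast]=3≠a[slow]=2 write a[3]=3 → slow++,fast++
(s=3,f=5) a[fast]=4≠a[slow]=3 write a[4]=4 → slow++,fast++
(s=4,f=6) a[fast]=5≠a[slow]=4 write a[5]=5 → slow++,fast++
(s=5,f=7) a[fast]=5=a[slow] dup → fast++
(s=5,f=8) a[fast]=5=a[slow] dup → fast++
(s=5,f=9) a[fast]=6≠a[slow]=5 write a[6]=6 → slow++,fast++
(s=6,f=10) a[fast]=7≠a[slow]=6 write a[7]=7 → slow++,fast++
(s=7,f=11) a[fast]=7=a[slow] dup → fast++
(s=7,f=12) a[fast]=10≠a[slow]=7 write a[8]=10 → slow++,fast++
(s=8,f=13) a[fast]=13≠a[slow]=10 write a[9]=13 → slow++,fast++
(s=9,f=14) a[fast]=14≠a[slow]=13 write a[10]=14 → slow++,fast++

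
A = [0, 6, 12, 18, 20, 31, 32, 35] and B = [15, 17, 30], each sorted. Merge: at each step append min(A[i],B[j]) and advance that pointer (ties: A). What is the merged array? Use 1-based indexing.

i=1 j=1: A[i]=0<=B[j]=15 take 0, i++
i=2 j=1: A[i]=6<=B[j]=15 take 6, i++
i=3 j=1: A[i]=12<=B[j]=15 take 12, i++
i=4 j=1: A[i]=18>B[j]=15 take 15, j++
i=4 j=2: A[i]=18>B[j]=17 take 17, j++
i=4 j=3: A[i]=18<=B[j]=30 take 18, i++
i=5 j=3: A[i]=20<=B[j]=30 take 20, i++
i=6 j=3: A[i]=31>B[j]=30 take 30, j++
i=6 j=4: B done, take A[i]=31, i++
i=7 j=4: B done, take A[i]=32, i++
i=8 j=4: B done, take A[i]=35, i++

[0, 6, 12, 15, 17, 18, 20, 30, 31, 32, 35]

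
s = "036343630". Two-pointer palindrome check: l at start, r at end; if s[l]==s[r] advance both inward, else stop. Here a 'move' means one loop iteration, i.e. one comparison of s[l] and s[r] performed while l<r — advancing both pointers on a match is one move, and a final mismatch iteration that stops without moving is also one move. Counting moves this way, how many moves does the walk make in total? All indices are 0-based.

4 moves

[0,8] '0'=='0' → l++,r--
[1,7] '3'=='3' → l++,r--
[2,6] '6'=='6' → l++,r--
[3,5] '3'=='3' → l++,r--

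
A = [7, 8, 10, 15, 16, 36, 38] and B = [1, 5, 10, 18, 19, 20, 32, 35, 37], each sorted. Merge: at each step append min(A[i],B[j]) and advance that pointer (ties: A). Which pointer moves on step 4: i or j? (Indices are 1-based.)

i=1 j=1: A[i]=7>B[j]=1 take 1, j++
i=1 j=2: A[i]=7>B[j]=5 take 5, j++
i=1 j=3: A[i]=7<=B[j]=10 take 7, i++
i=2 j=3: A[i]=8<=B[j]=10 take 8, i++

i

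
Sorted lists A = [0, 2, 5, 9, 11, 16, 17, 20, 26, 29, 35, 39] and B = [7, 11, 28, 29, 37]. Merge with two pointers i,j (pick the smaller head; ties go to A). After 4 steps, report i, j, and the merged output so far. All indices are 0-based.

i=3, j=1, merged so far=[0, 2, 5, 7]

[i=0,j=0] A[i]=0<=B[j]=7 take 0 → i++
[i=1,j=0] A[i]=2<=B[j]=7 take 2 → i++
[i=2,j=0] A[i]=5<=B[j]=7 take 5 → i++
[i=3,j=0] A[i]=9>B[j]=7 take 7 → j++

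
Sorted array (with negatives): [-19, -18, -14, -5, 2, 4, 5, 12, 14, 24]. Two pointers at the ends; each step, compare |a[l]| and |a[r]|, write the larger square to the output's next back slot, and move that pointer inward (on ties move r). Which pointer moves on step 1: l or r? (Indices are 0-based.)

r

l=0 r=9: |-19|<=|24| out[9]=576, r--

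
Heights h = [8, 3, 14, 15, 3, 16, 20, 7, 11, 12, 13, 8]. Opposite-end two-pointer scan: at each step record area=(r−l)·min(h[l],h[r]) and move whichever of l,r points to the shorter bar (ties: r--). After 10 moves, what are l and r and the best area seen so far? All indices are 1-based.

l=6, r=7, best area=104

l=1 r=12: min(8,8)*11=88 best=88 *, r--
l=1 r=11: min(8,13)*10=80 best=88, l++
l=2 r=11: min(3,13)*9=27 best=88, l++
l=3 r=11: min(14,13)*8=104 best=104 *, r--
l=3 r=10: min(14,12)*7=84 best=104, r--
l=3 r=9: min(14,11)*6=66 best=104, r--
l=3 r=8: min(14,7)*5=35 best=104, r--
l=3 r=7: min(14,20)*4=56 best=104, l++
l=4 r=7: min(15,20)*3=45 best=104, l++
l=5 r=7: min(3,20)*2=6 best=104, l++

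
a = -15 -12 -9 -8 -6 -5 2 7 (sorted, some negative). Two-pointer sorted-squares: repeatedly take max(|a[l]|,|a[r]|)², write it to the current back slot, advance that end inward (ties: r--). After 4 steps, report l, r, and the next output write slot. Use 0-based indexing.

l=4, r=7, next write slot=3

l=0 r=7: |-15|>|7| out[7]=225, l++
l=1 r=7: |-12|>|7| out[6]=144, l++
l=2 r=7: |-9|>|7| out[5]=81, l++
l=3 r=7: |-8|>|7| out[4]=64, l++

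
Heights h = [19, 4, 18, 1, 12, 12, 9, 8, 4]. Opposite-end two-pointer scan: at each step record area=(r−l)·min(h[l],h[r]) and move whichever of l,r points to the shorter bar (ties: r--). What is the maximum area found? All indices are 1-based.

l=1 r=9: min(19,4)*8=32 best=32 *, r--
l=1 r=8: min(19,8)*7=56 best=56 *, r--
l=1 r=7: min(19,9)*6=54 best=56, r--
l=1 r=6: min(19,12)*5=60 best=60 *, r--
l=1 r=5: min(19,12)*4=48 best=60, r--
l=1 r=4: min(19,1)*3=3 best=60, r--
l=1 r=3: min(19,18)*2=36 best=60, r--
l=1 r=2: min(19,4)*1=4 best=60, r--

max area = 60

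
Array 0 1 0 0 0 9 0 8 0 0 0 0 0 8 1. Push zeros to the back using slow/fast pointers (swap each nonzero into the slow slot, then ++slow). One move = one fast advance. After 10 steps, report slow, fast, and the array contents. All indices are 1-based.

slow=4, fast=11, a=[1, 9, 8, 0, 0, 0, 0, 0, 0, 0, 0, 0, 0, 8, 1]

(s=1,f=1) a[fast]=0 → fast++
(s=1,f=2) a[fast]=1≠0 swap→a[1]=1 → slow++,fast++
(s=2,f=3) a[fast]=0 → fast++
(s=2,f=4) a[fast]=0 → fast++
(s=2,f=5) a[fast]=0 → fast++
(s=2,f=6) a[fast]=9≠0 swap→a[2]=9 → slow++,fast++
(s=3,f=7) a[fast]=0 → fast++
(s=3,f=8) a[fast]=8≠0 swap→a[3]=8 → slow++,fast++
(s=4,f=9) a[fast]=0 → fast++
(s=4,f=10) a[fast]=0 → fast++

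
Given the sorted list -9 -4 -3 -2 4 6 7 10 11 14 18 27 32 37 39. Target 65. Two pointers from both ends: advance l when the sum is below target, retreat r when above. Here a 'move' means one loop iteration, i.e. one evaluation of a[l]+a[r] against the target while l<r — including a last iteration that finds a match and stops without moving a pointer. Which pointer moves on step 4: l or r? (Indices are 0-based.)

l=0 r=14: -9+39=30 <65, l++
l=1 r=14: -4+39=35 <65, l++
l=2 r=14: -3+39=36 <65, l++
l=3 r=14: -2+39=37 <65, l++

l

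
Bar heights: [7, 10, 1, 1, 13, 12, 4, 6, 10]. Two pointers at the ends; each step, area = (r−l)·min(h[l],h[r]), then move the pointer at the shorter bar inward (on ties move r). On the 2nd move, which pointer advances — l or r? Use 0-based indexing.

l=0 r=8: min(7,10)*8=56 best=56 *, l++
l=1 r=8: min(10,10)*7=70 best=70 *, r--

r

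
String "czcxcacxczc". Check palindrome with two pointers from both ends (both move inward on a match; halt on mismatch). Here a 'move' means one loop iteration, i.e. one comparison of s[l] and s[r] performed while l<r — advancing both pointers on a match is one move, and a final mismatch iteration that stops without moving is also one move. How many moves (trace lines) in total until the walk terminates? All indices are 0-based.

5 moves

l=0 r=10: 'c'=='c', l++,r--
l=1 r=9: 'z'=='z', l++,r--
l=2 r=8: 'c'=='c', l++,r--
l=3 r=7: 'x'=='x', l++,r--
l=4 r=6: 'c'=='c', l++,r--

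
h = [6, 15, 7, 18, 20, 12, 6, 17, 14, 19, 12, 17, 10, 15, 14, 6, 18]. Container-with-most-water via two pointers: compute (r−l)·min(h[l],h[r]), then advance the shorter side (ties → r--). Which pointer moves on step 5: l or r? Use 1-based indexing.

r

[1,17] min(6,18)*16=96 best=96 * → l++
[2,17] min(15,18)*15=225 best=225 * → l++
[3,17] min(7,18)*14=98 best=225 → l++
[4,17] min(18,18)*13=234 best=234 * → r--
[4,16] min(18,6)*12=72 best=234 → r--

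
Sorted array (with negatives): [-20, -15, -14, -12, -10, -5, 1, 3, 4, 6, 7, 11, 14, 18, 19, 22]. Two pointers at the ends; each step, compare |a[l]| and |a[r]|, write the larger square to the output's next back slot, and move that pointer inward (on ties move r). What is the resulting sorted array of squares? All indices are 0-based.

[0,15] |-20|<=|22| out[15]=484 → r--
[0,14] |-20|>|19| out[14]=400 → l++
[1,14] |-15|<=|19| out[13]=361 → r--
[1,13] |-15|<=|18| out[12]=324 → r--
[1,12] |-15|>|14| out[11]=225 → l++
[2,12] |-14|<=|14| out[10]=196 → r--
[2,11] |-14|>|11| out[9]=196 → l++
[3,11] |-12|>|11| out[8]=144 → l++
[4,11] |-10|<=|11| out[7]=121 → r--
[4,10] |-10|>|7| out[6]=100 → l++
[5,10] |-5|<=|7| out[5]=49 → r--
[5,9] |-5|<=|6| out[4]=36 → r--
[5,8] |-5|>|4| out[3]=25 → l++
[6,8] |1|<=|4| out[2]=16 → r--
[6,7] |1|<=|3| out[1]=9 → r--
[6,6] |1|<=|1| out[0]=1 → r--

[1, 9, 16, 25, 36, 49, 100, 121, 144, 196, 196, 225, 324, 361, 400, 484]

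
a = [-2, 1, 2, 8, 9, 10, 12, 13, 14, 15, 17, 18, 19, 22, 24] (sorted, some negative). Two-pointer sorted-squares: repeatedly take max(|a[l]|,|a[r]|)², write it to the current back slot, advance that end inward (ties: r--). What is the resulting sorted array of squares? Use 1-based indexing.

l=1 r=15: |-2|<=|24| out[15]=576, r--
l=1 r=14: |-2|<=|22| out[14]=484, r--
l=1 r=13: |-2|<=|19| out[13]=361, r--
l=1 r=12: |-2|<=|18| out[12]=324, r--
l=1 r=11: |-2|<=|17| out[11]=289, r--
l=1 r=10: |-2|<=|15| out[10]=225, r--
l=1 r=9: |-2|<=|14| out[9]=196, r--
l=1 r=8: |-2|<=|13| out[8]=169, r--
l=1 r=7: |-2|<=|12| out[7]=144, r--
l=1 r=6: |-2|<=|10| out[6]=100, r--
l=1 r=5: |-2|<=|9| out[5]=81, r--
l=1 r=4: |-2|<=|8| out[4]=64, r--
l=1 r=3: |-2|<=|2| out[3]=4, r--
l=1 r=2: |-2|>|1| out[2]=4, l++
l=2 r=2: |1|<=|1| out[1]=1, r--

[1, 4, 4, 64, 81, 100, 144, 169, 196, 225, 289, 324, 361, 484, 576]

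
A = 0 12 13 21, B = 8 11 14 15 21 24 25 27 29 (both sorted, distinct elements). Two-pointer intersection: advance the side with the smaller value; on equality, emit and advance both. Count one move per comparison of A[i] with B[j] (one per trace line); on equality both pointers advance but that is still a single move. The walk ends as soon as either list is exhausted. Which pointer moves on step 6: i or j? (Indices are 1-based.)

j

[i=1,j=1] 0<8 → i++
[i=2,j=1] 12>8 → j++
[i=2,j=2] 12>11 → j++
[i=2,j=3] 12<14 → i++
[i=3,j=3] 13<14 → i++
[i=4,j=3] 21>14 → j++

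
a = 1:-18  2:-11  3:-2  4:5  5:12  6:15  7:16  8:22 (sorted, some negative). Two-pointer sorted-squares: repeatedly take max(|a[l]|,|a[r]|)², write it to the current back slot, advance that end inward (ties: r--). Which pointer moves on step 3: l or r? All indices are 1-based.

l=1 r=8: |-18|<=|22| out[8]=484, r--
l=1 r=7: |-18|>|16| out[7]=324, l++
l=2 r=7: |-11|<=|16| out[6]=256, r--

r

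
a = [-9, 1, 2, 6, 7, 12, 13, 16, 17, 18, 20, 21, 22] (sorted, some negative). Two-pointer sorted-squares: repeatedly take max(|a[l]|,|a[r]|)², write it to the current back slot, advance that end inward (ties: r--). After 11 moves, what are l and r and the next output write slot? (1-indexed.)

[1,13] |-9|<=|22| out[13]=484 → r--
[1,12] |-9|<=|21| out[12]=441 → r--
[1,11] |-9|<=|20| out[11]=400 → r--
[1,10] |-9|<=|18| out[10]=324 → r--
[1,9] |-9|<=|17| out[9]=289 → r--
[1,8] |-9|<=|16| out[8]=256 → r--
[1,7] |-9|<=|13| out[7]=169 → r--
[1,6] |-9|<=|12| out[6]=144 → r--
[1,5] |-9|>|7| out[5]=81 → l++
[2,5] |1|<=|7| out[4]=49 → r--
[2,4] |1|<=|6| out[3]=36 → r--

l=2, r=3, next write slot=2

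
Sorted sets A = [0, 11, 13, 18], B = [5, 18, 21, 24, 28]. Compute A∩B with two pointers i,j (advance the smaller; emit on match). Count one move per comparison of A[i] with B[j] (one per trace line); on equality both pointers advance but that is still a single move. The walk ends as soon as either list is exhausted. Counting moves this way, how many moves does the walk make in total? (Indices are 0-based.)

i=0 j=0: 0<5, i++
i=1 j=0: 11>5, j++
i=1 j=1: 11<18, i++
i=2 j=1: 13<18, i++
i=3 j=1: 18==18 emit, i++,j++

5 moves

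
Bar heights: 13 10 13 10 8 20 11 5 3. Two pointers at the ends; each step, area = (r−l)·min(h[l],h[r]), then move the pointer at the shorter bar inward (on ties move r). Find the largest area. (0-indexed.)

max area = 66

[0,8] min(13,3)*8=24 best=24 * → r--
[0,7] min(13,5)*7=35 best=35 * → r--
[0,6] min(13,11)*6=66 best=66 * → r--
[0,5] min(13,20)*5=65 best=66 → l++
[1,5] min(10,20)*4=40 best=66 → l++
[2,5] min(13,20)*3=39 best=66 → l++
[3,5] min(10,20)*2=20 best=66 → l++
[4,5] min(8,20)*1=8 best=66 → l++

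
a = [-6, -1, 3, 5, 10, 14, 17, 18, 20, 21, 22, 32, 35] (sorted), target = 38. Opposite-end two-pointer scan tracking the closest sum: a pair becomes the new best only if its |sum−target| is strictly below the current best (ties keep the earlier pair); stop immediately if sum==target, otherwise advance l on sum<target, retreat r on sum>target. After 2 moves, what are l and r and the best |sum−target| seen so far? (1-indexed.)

l=3, r=13, best |Δ|=4

[1,13] -6+35=29 d=9 * → l++
[2,13] -1+35=34 d=4 * → l++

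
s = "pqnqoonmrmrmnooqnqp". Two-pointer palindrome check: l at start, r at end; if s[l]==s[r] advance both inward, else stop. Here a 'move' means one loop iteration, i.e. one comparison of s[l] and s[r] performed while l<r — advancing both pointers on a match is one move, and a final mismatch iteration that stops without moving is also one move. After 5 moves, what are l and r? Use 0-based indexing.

l=0 r=18: 'p'=='p', l++,r--
l=1 r=17: 'q'=='q', l++,r--
l=2 r=16: 'n'=='n', l++,r--
l=3 r=15: 'q'=='q', l++,r--
l=4 r=14: 'o'=='o', l++,r--

l=5, r=13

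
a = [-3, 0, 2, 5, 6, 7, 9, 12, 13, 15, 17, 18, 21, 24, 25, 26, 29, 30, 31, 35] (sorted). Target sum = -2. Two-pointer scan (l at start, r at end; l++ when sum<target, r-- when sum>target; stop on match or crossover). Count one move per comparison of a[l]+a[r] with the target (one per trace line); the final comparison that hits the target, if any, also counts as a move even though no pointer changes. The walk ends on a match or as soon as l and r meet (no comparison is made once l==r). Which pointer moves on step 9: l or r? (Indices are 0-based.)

r

l=0 r=19: -3+35=32 >-2, r--
l=0 r=18: -3+31=28 >-2, r--
l=0 r=17: -3+30=27 >-2, r--
l=0 r=16: -3+29=26 >-2, r--
l=0 r=15: -3+26=23 >-2, r--
l=0 r=14: -3+25=22 >-2, r--
l=0 r=13: -3+24=21 >-2, r--
l=0 r=12: -3+21=18 >-2, r--
l=0 r=11: -3+18=15 >-2, r--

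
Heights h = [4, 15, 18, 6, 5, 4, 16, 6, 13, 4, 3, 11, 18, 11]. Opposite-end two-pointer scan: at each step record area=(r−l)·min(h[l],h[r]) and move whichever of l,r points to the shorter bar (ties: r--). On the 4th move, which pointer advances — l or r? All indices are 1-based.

l=1 r=14: min(4,11)*13=52 best=52 *, l++
l=2 r=14: min(15,11)*12=132 best=132 *, r--
l=2 r=13: min(15,18)*11=165 best=165 *, l++
l=3 r=13: min(18,18)*10=180 best=180 *, r--

r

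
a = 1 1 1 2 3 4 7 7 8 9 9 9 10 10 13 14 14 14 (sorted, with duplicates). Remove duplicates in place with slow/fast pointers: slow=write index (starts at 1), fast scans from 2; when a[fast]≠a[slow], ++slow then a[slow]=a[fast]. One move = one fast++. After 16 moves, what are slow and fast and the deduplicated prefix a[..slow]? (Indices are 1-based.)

slow=10, fast=18, prefix=[1, 2, 3, 4, 7, 8, 9, 10, 13, 14]

(s=1,f=2) a[fast]=1=a[slow] dup → fast++
(s=1,f=3) a[fast]=1=a[slow] dup → fast++
(s=1,f=4) a[fast]=2≠a[slow]=1 write a[2]=2 → slow++,fast++
(s=2,f=5) a[fast]=3≠a[slow]=2 write a[3]=3 → slow++,fast++
(s=3,f=6) a[fast]=4≠a[slow]=3 write a[4]=4 → slow++,fast++
(s=4,f=7) a[fast]=7≠a[slow]=4 write a[5]=7 → slow++,fast++
(s=5,f=8) a[fast]=7=a[slow] dup → fast++
(s=5,f=9) a[fast]=8≠a[slow]=7 write a[6]=8 → slow++,fast++
(s=6,f=10) a[fast]=9≠a[slow]=8 write a[7]=9 → slow++,fast++
(s=7,f=11) a[fast]=9=a[slow] dup → fast++
(s=7,f=12) a[fast]=9=a[slow] dup → fast++
(s=7,f=13) a[fast]=10≠a[slow]=9 write a[8]=10 → slow++,fast++
(s=8,f=14) a[fast]=10=a[slow] dup → fast++
(s=8,f=15) a[fast]=13≠a[slow]=10 write a[9]=13 → slow++,fast++
(s=9,f=16) a[fast]=14≠a[slow]=13 write a[10]=14 → slow++,fast++
(s=10,f=17) a[fast]=14=a[slow] dup → fast++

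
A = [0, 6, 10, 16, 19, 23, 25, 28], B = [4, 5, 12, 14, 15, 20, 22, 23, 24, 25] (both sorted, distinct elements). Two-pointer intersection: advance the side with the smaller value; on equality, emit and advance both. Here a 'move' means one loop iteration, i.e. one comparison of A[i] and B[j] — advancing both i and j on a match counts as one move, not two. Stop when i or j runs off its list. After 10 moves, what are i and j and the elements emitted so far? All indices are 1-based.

i=6, j=6, emitted=[]

i=1 j=1: 0<4, i++
i=2 j=1: 6>4, j++
i=2 j=2: 6>5, j++
i=2 j=3: 6<12, i++
i=3 j=3: 10<12, i++
i=4 j=3: 16>12, j++
i=4 j=4: 16>14, j++
i=4 j=5: 16>15, j++
i=4 j=6: 16<20, i++
i=5 j=6: 19<20, i++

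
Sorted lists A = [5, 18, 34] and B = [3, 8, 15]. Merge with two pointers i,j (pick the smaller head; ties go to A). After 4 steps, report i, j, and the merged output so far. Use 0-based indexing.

i=1, j=3, merged so far=[3, 5, 8, 15]

i=0 j=0: A[i]=5>B[j]=3 take 3, j++
i=0 j=1: A[i]=5<=B[j]=8 take 5, i++
i=1 j=1: A[i]=18>B[j]=8 take 8, j++
i=1 j=2: A[i]=18>B[j]=15 take 15, j++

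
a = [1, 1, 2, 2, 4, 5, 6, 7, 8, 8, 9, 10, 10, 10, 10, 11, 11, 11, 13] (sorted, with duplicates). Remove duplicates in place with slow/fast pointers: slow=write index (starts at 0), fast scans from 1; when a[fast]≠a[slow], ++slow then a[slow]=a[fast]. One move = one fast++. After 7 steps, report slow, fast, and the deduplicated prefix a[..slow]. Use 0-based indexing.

slow=0 fast=1: a[fast]=1=a[slow] dup, fast++
slow=0 fast=2: a[fast]=2≠a[slow]=1 write a[1]=2, slow++,fast++
slow=1 fast=3: a[fast]=2=a[slow] dup, fast++
slow=1 fast=4: a[fast]=4≠a[slow]=2 write a[2]=4, slow++,fast++
slow=2 fast=5: a[fast]=5≠a[slow]=4 write a[3]=5, slow++,fast++
slow=3 fast=6: a[fast]=6≠a[slow]=5 write a[4]=6, slow++,fast++
slow=4 fast=7: a[fast]=7≠a[slow]=6 write a[5]=7, slow++,fast++

slow=5, fast=8, prefix=[1, 2, 4, 5, 6, 7]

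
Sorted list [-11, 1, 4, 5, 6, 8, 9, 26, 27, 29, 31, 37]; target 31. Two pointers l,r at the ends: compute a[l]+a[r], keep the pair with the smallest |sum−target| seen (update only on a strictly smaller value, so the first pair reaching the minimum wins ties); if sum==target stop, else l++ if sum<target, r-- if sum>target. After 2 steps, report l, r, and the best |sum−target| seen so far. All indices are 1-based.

l=1 r=12: -11+37=26 d=5 *, l++
l=2 r=12: 1+37=38 d=7, r--

l=2, r=11, best |Δ|=5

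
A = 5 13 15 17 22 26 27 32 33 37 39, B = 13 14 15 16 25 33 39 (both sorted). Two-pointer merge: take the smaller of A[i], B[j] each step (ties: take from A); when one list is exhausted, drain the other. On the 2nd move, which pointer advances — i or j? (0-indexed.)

[i=0,j=0] A[i]=5<=B[j]=13 take 5 → i++
[i=1,j=0] A[i]=13<=B[j]=13 take 13 → i++

i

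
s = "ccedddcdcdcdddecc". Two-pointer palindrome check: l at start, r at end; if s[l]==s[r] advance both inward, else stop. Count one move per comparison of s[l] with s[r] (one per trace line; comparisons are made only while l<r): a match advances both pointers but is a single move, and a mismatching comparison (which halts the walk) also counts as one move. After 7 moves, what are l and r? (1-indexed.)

l=8, r=10

l=1 r=17: 'c'=='c', l++,r--
l=2 r=16: 'c'=='c', l++,r--
l=3 r=15: 'e'=='e', l++,r--
l=4 r=14: 'd'=='d', l++,r--
l=5 r=13: 'd'=='d', l++,r--
l=6 r=12: 'd'=='d', l++,r--
l=7 r=11: 'c'=='c', l++,r--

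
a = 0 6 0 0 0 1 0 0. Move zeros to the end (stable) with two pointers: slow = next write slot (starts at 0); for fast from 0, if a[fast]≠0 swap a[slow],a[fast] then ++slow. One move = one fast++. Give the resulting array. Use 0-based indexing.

[6, 1, 0, 0, 0, 0, 0, 0]

slow=0 fast=0: a[fast]=0, fast++
slow=0 fast=1: a[fast]=6≠0 swap→a[0]=6, slow++,fast++
slow=1 fast=2: a[fast]=0, fast++
slow=1 fast=3: a[fast]=0, fast++
slow=1 fast=4: a[fast]=0, fast++
slow=1 fast=5: a[fast]=1≠0 swap→a[1]=1, slow++,fast++
slow=2 fast=6: a[fast]=0, fast++
slow=2 fast=7: a[fast]=0, fast++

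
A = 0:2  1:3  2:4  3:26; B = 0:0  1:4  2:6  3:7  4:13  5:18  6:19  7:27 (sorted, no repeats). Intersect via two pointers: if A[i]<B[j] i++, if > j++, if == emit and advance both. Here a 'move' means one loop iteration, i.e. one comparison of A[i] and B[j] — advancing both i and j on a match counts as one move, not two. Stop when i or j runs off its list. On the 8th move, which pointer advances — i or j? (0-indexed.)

i=0 j=0: 2>0, j++
i=0 j=1: 2<4, i++
i=1 j=1: 3<4, i++
i=2 j=1: 4==4 emit, i++,j++
i=3 j=2: 26>6, j++
i=3 j=3: 26>7, j++
i=3 j=4: 26>13, j++
i=3 j=5: 26>18, j++

j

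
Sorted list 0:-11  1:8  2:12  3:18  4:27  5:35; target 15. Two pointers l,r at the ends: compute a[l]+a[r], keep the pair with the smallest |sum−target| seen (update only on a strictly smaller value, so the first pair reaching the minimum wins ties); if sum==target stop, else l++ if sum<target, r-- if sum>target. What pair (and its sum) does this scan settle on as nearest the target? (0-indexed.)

pair (-11, 27) with sum 16 (|Δ|=1)

l=0 r=5: -11+35=24 d=9 *, r--
l=0 r=4: -11+27=16 d=1 *, r--
l=0 r=3: -11+18=7 d=8, l++
l=1 r=3: 8+18=26 d=11, r--
l=1 r=2: 8+12=20 d=5, r--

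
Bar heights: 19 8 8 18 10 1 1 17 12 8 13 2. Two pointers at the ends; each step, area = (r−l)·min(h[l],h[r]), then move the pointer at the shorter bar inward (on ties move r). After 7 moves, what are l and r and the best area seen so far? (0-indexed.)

l=0, r=4, best area=130

l=0 r=11: min(19,2)*11=22 best=22 *, r--
l=0 r=10: min(19,13)*10=130 best=130 *, r--
l=0 r=9: min(19,8)*9=72 best=130, r--
l=0 r=8: min(19,12)*8=96 best=130, r--
l=0 r=7: min(19,17)*7=119 best=130, r--
l=0 r=6: min(19,1)*6=6 best=130, r--
l=0 r=5: min(19,1)*5=5 best=130, r--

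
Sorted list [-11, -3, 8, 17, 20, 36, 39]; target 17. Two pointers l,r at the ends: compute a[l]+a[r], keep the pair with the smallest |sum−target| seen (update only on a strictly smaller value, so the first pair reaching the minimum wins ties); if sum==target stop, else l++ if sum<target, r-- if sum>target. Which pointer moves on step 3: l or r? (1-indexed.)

l=1 r=7: -11+39=28 d=11 *, r--
l=1 r=6: -11+36=25 d=8 *, r--
l=1 r=5: -11+20=9 d=8, l++

l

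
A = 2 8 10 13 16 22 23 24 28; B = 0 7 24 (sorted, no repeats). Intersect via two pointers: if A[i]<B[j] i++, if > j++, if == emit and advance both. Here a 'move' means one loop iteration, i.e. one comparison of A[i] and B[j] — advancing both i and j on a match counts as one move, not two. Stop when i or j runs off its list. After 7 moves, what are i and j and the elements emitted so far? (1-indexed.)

i=6, j=3, emitted=[]

[i=1,j=1] 2>0 → j++
[i=1,j=2] 2<7 → i++
[i=2,j=2] 8>7 → j++
[i=2,j=3] 8<24 → i++
[i=3,j=3] 10<24 → i++
[i=4,j=3] 13<24 → i++
[i=5,j=3] 16<24 → i++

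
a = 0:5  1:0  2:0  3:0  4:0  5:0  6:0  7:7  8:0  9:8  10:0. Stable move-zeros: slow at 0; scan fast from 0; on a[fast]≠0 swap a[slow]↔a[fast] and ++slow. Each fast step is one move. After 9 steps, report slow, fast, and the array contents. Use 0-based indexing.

slow=2, fast=9, a=[5, 7, 0, 0, 0, 0, 0, 0, 0, 8, 0]

slow=0 fast=0: a[fast]=5≠0 swap→a[0]=5, slow++,fast++
slow=1 fast=1: a[fast]=0, fast++
slow=1 fast=2: a[fast]=0, fast++
slow=1 fast=3: a[fast]=0, fast++
slow=1 fast=4: a[fast]=0, fast++
slow=1 fast=5: a[fast]=0, fast++
slow=1 fast=6: a[fast]=0, fast++
slow=1 fast=7: a[fast]=7≠0 swap→a[1]=7, slow++,fast++
slow=2 fast=8: a[fast]=0, fast++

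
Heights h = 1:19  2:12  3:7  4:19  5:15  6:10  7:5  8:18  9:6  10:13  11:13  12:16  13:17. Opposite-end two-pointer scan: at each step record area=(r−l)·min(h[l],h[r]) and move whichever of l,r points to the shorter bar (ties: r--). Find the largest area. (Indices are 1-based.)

[1,13] min(19,17)*12=204 best=204 * → r--
[1,12] min(19,16)*11=176 best=204 → r--
[1,11] min(19,13)*10=130 best=204 → r--
[1,10] min(19,13)*9=117 best=204 → r--
[1,9] min(19,6)*8=48 best=204 → r--
[1,8] min(19,18)*7=126 best=204 → r--
[1,7] min(19,5)*6=30 best=204 → r--
[1,6] min(19,10)*5=50 best=204 → r--
[1,5] min(19,15)*4=60 best=204 → r--
[1,4] min(19,19)*3=57 best=204 → r--
[1,3] min(19,7)*2=14 best=204 → r--
[1,2] min(19,12)*1=12 best=204 → r--

max area = 204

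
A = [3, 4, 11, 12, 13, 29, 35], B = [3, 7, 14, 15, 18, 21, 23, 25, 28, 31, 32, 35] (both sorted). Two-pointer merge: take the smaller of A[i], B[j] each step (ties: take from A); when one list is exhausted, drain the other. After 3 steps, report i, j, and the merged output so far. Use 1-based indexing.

[i=1,j=1] A[i]=3<=B[j]=3 take 3 → i++
[i=2,j=1] A[i]=4>B[j]=3 take 3 → j++
[i=2,j=2] A[i]=4<=B[j]=7 take 4 → i++

i=3, j=2, merged so far=[3, 3, 4]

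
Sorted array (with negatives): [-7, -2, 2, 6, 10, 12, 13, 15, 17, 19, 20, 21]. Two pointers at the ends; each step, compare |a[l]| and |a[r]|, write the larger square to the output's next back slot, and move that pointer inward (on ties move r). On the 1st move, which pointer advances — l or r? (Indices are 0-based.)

r

[0,11] |-7|<=|21| out[11]=441 → r--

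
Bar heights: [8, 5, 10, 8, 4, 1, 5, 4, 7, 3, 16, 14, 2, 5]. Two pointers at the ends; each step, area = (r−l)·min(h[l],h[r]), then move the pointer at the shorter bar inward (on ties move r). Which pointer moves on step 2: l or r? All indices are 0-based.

r

[0,13] min(8,5)*13=65 best=65 * → r--
[0,12] min(8,2)*12=24 best=65 → r--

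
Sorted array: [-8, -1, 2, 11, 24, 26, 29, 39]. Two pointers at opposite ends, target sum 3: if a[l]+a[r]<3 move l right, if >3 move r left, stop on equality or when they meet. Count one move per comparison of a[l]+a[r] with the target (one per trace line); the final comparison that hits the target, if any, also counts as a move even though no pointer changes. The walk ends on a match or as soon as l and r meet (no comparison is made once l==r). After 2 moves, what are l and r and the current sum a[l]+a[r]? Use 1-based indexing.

l=1 r=8: -8+39=31 >3, r--
l=1 r=7: -8+29=21 >3, r--

l=1, r=6, sum=18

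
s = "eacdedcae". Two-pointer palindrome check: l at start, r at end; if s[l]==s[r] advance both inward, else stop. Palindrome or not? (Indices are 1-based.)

[1,9] 'e'=='e' → l++,r--
[2,8] 'a'=='a' → l++,r--
[3,7] 'c'=='c' → l++,r--
[4,6] 'd'=='d' → l++,r--

palindrome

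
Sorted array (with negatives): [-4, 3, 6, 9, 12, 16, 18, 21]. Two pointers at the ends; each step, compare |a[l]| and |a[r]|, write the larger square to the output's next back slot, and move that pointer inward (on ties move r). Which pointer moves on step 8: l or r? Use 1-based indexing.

r

l=1 r=8: |-4|<=|21| out[8]=441, r--
l=1 r=7: |-4|<=|18| out[7]=324, r--
l=1 r=6: |-4|<=|16| out[6]=256, r--
l=1 r=5: |-4|<=|12| out[5]=144, r--
l=1 r=4: |-4|<=|9| out[4]=81, r--
l=1 r=3: |-4|<=|6| out[3]=36, r--
l=1 r=2: |-4|>|3| out[2]=16, l++
l=2 r=2: |3|<=|3| out[1]=9, r--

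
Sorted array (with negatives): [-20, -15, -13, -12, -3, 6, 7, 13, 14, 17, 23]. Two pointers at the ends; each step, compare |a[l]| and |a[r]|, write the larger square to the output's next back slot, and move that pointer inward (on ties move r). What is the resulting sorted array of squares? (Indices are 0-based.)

[9, 36, 49, 144, 169, 169, 196, 225, 289, 400, 529]

[0,10] |-20|<=|23| out[10]=529 → r--
[0,9] |-20|>|17| out[9]=400 → l++
[1,9] |-15|<=|17| out[8]=289 → r--
[1,8] |-15|>|14| out[7]=225 → l++
[2,8] |-13|<=|14| out[6]=196 → r--
[2,7] |-13|<=|13| out[5]=169 → r--
[2,6] |-13|>|7| out[4]=169 → l++
[3,6] |-12|>|7| out[3]=144 → l++
[4,6] |-3|<=|7| out[2]=49 → r--
[4,5] |-3|<=|6| out[1]=36 → r--
[4,4] |-3|<=|-3| out[0]=9 → r--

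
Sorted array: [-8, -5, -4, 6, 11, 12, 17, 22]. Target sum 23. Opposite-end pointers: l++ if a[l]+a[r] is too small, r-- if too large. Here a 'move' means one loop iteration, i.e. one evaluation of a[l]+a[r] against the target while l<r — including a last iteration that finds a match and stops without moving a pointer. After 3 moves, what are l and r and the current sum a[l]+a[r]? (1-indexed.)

l=1 r=8: -8+22=14 <23, l++
l=2 r=8: -5+22=17 <23, l++
l=3 r=8: -4+22=18 <23, l++

l=4, r=8, sum=28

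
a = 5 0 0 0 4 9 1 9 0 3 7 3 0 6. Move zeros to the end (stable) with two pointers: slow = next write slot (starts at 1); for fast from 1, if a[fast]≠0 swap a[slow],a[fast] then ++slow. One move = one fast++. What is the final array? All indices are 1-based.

[5, 4, 9, 1, 9, 3, 7, 3, 6, 0, 0, 0, 0, 0]

(s=1,f=1) a[fast]=5≠0 swap→a[1]=5 → slow++,fast++
(s=2,f=2) a[fast]=0 → fast++
(s=2,f=3) a[fast]=0 → fast++
(s=2,f=4) a[fast]=0 → fast++
(s=2,f=5) a[fast]=4≠0 swap→a[2]=4 → slow++,fast++
(s=3,f=6) a[fast]=9≠0 swap→a[3]=9 → slow++,fast++
(s=4,f=7) a[fast]=1≠0 swap→a[4]=1 → slow++,fast++
(s=5,f=8) a[fast]=9≠0 swap→a[5]=9 → slow++,fast++
(s=6,f=9) a[fast]=0 → fast++
(s=6,f=10) a[fast]=3≠0 swap→a[6]=3 → slow++,fast++
(s=7,f=11) a[fast]=7≠0 swap→a[7]=7 → slow++,fast++
(s=8,f=12) a[fast]=3≠0 swap→a[8]=3 → slow++,fast++
(s=9,f=13) a[fast]=0 → fast++
(s=9,f=14) a[fast]=6≠0 swap→a[9]=6 → slow++,fast++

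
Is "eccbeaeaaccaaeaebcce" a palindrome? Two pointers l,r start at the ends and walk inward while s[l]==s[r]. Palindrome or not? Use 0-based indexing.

palindrome

l=0 r=19: 'e'=='e', l++,r--
l=1 r=18: 'c'=='c', l++,r--
l=2 r=17: 'c'=='c', l++,r--
l=3 r=16: 'b'=='b', l++,r--
l=4 r=15: 'e'=='e', l++,r--
l=5 r=14: 'a'=='a', l++,r--
l=6 r=13: 'e'=='e', l++,r--
l=7 r=12: 'a'=='a', l++,r--
l=8 r=11: 'a'=='a', l++,r--
l=9 r=10: 'c'=='c', l++,r--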